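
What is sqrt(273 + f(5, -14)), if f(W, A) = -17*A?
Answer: sqrt(511) ≈ 22.605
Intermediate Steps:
sqrt(273 + f(5, -14)) = sqrt(273 - 17*(-14)) = sqrt(273 + 238) = sqrt(511)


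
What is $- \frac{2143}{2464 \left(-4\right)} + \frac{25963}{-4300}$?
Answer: $- \frac{61669107}{10595200} \approx -5.8205$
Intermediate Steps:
$- \frac{2143}{2464 \left(-4\right)} + \frac{25963}{-4300} = - \frac{2143}{-9856} + 25963 \left(- \frac{1}{4300}\right) = \left(-2143\right) \left(- \frac{1}{9856}\right) - \frac{25963}{4300} = \frac{2143}{9856} - \frac{25963}{4300} = - \frac{61669107}{10595200}$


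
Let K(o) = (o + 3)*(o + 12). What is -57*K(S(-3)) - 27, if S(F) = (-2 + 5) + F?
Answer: -2079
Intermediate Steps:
S(F) = 3 + F
K(o) = (3 + o)*(12 + o)
-57*K(S(-3)) - 27 = -57*(36 + (3 - 3)**2 + 15*(3 - 3)) - 27 = -57*(36 + 0**2 + 15*0) - 27 = -57*(36 + 0 + 0) - 27 = -57*36 - 27 = -2052 - 27 = -2079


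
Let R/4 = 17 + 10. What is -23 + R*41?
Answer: 4405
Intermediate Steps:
R = 108 (R = 4*(17 + 10) = 4*27 = 108)
-23 + R*41 = -23 + 108*41 = -23 + 4428 = 4405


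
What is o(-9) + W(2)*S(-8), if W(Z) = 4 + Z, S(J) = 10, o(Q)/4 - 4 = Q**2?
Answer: 400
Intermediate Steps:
o(Q) = 16 + 4*Q**2
o(-9) + W(2)*S(-8) = (16 + 4*(-9)**2) + (4 + 2)*10 = (16 + 4*81) + 6*10 = (16 + 324) + 60 = 340 + 60 = 400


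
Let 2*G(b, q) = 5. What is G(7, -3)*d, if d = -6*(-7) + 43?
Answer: 425/2 ≈ 212.50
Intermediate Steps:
d = 85 (d = 42 + 43 = 85)
G(b, q) = 5/2 (G(b, q) = (1/2)*5 = 5/2)
G(7, -3)*d = (5/2)*85 = 425/2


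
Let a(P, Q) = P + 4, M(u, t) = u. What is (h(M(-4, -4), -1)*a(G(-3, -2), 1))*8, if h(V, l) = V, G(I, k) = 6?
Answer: -320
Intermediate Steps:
a(P, Q) = 4 + P
(h(M(-4, -4), -1)*a(G(-3, -2), 1))*8 = -4*(4 + 6)*8 = -4*10*8 = -40*8 = -320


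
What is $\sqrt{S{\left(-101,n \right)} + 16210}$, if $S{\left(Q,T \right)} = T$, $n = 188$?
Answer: $3 \sqrt{1822} \approx 128.05$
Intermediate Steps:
$\sqrt{S{\left(-101,n \right)} + 16210} = \sqrt{188 + 16210} = \sqrt{16398} = 3 \sqrt{1822}$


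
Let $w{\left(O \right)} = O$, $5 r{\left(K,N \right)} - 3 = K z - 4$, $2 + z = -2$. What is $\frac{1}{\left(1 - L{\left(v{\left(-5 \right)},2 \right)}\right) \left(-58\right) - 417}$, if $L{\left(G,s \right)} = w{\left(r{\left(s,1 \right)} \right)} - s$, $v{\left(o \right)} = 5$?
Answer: $- \frac{5}{3477} \approx -0.001438$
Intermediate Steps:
$z = -4$ ($z = -2 - 2 = -4$)
$r{\left(K,N \right)} = - \frac{1}{5} - \frac{4 K}{5}$ ($r{\left(K,N \right)} = \frac{3}{5} + \frac{K \left(-4\right) - 4}{5} = \frac{3}{5} + \frac{- 4 K - 4}{5} = \frac{3}{5} + \frac{-4 - 4 K}{5} = \frac{3}{5} - \left(\frac{4}{5} + \frac{4 K}{5}\right) = - \frac{1}{5} - \frac{4 K}{5}$)
$L{\left(G,s \right)} = - \frac{1}{5} - \frac{9 s}{5}$ ($L{\left(G,s \right)} = \left(- \frac{1}{5} - \frac{4 s}{5}\right) - s = - \frac{1}{5} - \frac{9 s}{5}$)
$\frac{1}{\left(1 - L{\left(v{\left(-5 \right)},2 \right)}\right) \left(-58\right) - 417} = \frac{1}{\left(1 - \left(- \frac{1}{5} - \frac{18}{5}\right)\right) \left(-58\right) - 417} = \frac{1}{\left(1 - - \frac{19}{5}\right) \left(-58\right) - 417} = \frac{1}{\left(1 + \frac{19}{5}\right) \left(-58\right) - 417} = \frac{1}{\frac{24}{5} \left(-58\right) - 417} = \frac{1}{- \frac{1392}{5} - 417} = \frac{1}{- \frac{3477}{5}} = - \frac{5}{3477}$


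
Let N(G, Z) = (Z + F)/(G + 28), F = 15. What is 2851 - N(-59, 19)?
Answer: 88415/31 ≈ 2852.1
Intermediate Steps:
N(G, Z) = (15 + Z)/(28 + G) (N(G, Z) = (Z + 15)/(G + 28) = (15 + Z)/(28 + G))
2851 - N(-59, 19) = 2851 - (15 + 19)/(28 - 59) = 2851 - 34/(-31) = 2851 - (-1)*34/31 = 2851 - 1*(-34/31) = 2851 + 34/31 = 88415/31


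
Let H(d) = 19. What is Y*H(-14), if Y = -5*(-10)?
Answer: 950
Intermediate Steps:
Y = 50
Y*H(-14) = 50*19 = 950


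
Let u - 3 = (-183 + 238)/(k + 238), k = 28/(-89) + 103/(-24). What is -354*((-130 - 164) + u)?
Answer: 51313878486/498529 ≈ 1.0293e+5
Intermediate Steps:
k = -9839/2136 (k = 28*(-1/89) + 103*(-1/24) = -28/89 - 103/24 = -9839/2136 ≈ -4.6063)
u = 1613067/498529 (u = 3 + (-183 + 238)/(-9839/2136 + 238) = 3 + 55/(498529/2136) = 3 + 55*(2136/498529) = 3 + 117480/498529 = 1613067/498529 ≈ 3.2357)
-354*((-130 - 164) + u) = -354*((-130 - 164) + 1613067/498529) = -354*(-294 + 1613067/498529) = -354*(-144954459/498529) = 51313878486/498529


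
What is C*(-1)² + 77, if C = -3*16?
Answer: 29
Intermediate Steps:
C = -48
C*(-1)² + 77 = -48*(-1)² + 77 = -48*1 + 77 = -48 + 77 = 29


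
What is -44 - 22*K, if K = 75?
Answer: -1694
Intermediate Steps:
-44 - 22*K = -44 - 22*75 = -44 - 1650 = -1694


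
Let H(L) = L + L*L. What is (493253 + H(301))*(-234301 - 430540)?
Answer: -388370194355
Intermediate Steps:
H(L) = L + L²
(493253 + H(301))*(-234301 - 430540) = (493253 + 301*(1 + 301))*(-234301 - 430540) = (493253 + 301*302)*(-664841) = (493253 + 90902)*(-664841) = 584155*(-664841) = -388370194355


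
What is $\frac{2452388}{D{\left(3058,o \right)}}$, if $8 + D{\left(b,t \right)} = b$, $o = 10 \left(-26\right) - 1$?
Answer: $\frac{1226194}{1525} \approx 804.06$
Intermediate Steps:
$o = -261$ ($o = -260 - 1 = -261$)
$D{\left(b,t \right)} = -8 + b$
$\frac{2452388}{D{\left(3058,o \right)}} = \frac{2452388}{-8 + 3058} = \frac{2452388}{3050} = 2452388 \cdot \frac{1}{3050} = \frac{1226194}{1525}$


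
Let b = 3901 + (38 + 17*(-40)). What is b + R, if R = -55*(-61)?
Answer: 6614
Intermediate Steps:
b = 3259 (b = 3901 + (38 - 680) = 3901 - 642 = 3259)
R = 3355
b + R = 3259 + 3355 = 6614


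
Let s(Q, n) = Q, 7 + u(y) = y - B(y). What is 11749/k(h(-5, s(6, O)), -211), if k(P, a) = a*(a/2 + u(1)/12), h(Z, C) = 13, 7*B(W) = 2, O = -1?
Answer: 493458/939583 ≈ 0.52519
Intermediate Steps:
B(W) = 2/7 (B(W) = (⅐)*2 = 2/7)
u(y) = -51/7 + y (u(y) = -7 + (y - 1*2/7) = -7 + (y - 2/7) = -7 + (-2/7 + y) = -51/7 + y)
k(P, a) = a*(-11/21 + a/2) (k(P, a) = a*(a/2 + (-51/7 + 1)/12) = a*(a*(½) - 44/7*1/12) = a*(a/2 - 11/21) = a*(-11/21 + a/2))
11749/k(h(-5, s(6, O)), -211) = 11749/(((1/42)*(-211)*(-22 + 21*(-211)))) = 11749/(((1/42)*(-211)*(-22 - 4431))) = 11749/(((1/42)*(-211)*(-4453))) = 11749/(939583/42) = 11749*(42/939583) = 493458/939583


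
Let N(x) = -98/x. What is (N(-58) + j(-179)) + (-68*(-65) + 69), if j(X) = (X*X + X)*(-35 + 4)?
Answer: -28513708/29 ≈ -9.8323e+5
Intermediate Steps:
j(X) = -31*X - 31*X² (j(X) = (X² + X)*(-31) = (X + X²)*(-31) = -31*X - 31*X²)
(N(-58) + j(-179)) + (-68*(-65) + 69) = (-98/(-58) - 31*(-179)*(1 - 179)) + (-68*(-65) + 69) = (-98*(-1/58) - 31*(-179)*(-178)) + (4420 + 69) = (49/29 - 987722) + 4489 = -28643889/29 + 4489 = -28513708/29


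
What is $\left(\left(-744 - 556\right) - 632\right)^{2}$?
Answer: $3732624$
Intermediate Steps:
$\left(\left(-744 - 556\right) - 632\right)^{2} = \left(-1300 - 632\right)^{2} = \left(-1932\right)^{2} = 3732624$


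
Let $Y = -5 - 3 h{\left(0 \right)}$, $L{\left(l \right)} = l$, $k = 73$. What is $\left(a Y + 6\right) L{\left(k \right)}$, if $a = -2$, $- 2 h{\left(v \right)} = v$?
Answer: $1168$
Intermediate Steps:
$h{\left(v \right)} = - \frac{v}{2}$
$Y = -5$ ($Y = -5 - 3 \left(\left(- \frac{1}{2}\right) 0\right) = -5 - 0 = -5 + 0 = -5$)
$\left(a Y + 6\right) L{\left(k \right)} = \left(\left(-2\right) \left(-5\right) + 6\right) 73 = \left(10 + 6\right) 73 = 16 \cdot 73 = 1168$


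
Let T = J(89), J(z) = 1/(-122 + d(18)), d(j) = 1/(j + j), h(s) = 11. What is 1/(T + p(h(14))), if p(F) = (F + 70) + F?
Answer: 4391/403936 ≈ 0.010871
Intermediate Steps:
p(F) = 70 + 2*F (p(F) = (70 + F) + F = 70 + 2*F)
d(j) = 1/(2*j)
J(z) = -36/4391 (J(z) = 1/(-122 + (½)/18) = 1/(-122 + (½)*(1/18)) = 1/(-122 + 1/36) = 1/(-4391/36) = -36/4391)
T = -36/4391 ≈ -0.0081986
1/(T + p(h(14))) = 1/(-36/4391 + (70 + 2*11)) = 1/(-36/4391 + (70 + 22)) = 1/(-36/4391 + 92) = 1/(403936/4391) = 4391/403936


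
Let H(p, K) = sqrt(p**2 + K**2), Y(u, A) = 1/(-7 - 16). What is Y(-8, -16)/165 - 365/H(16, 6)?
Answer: -1/3795 - 5*sqrt(73)/2 ≈ -21.360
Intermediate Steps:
Y(u, A) = -1/23 (Y(u, A) = 1/(-23) = -1/23)
H(p, K) = sqrt(K**2 + p**2)
Y(-8, -16)/165 - 365/H(16, 6) = -1/23/165 - 365/sqrt(6**2 + 16**2) = -1/23*1/165 - 365/sqrt(36 + 256) = -1/3795 - 365*sqrt(73)/146 = -1/3795 - 5*sqrt(73)/2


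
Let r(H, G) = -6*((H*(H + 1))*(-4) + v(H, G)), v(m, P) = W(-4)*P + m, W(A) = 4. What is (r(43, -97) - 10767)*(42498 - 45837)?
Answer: -122578029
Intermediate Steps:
v(m, P) = m + 4*P (v(m, P) = 4*P + m = m + 4*P)
r(H, G) = -24*G - 6*H + 24*H*(1 + H) (r(H, G) = -6*((H*(H + 1))*(-4) + (H + 4*G)) = -6*((H*(1 + H))*(-4) + (H + 4*G)) = -6*(-4*H*(1 + H) + (H + 4*G)) = -6*(H + 4*G - 4*H*(1 + H)) = -24*G - 6*H + 24*H*(1 + H))
(r(43, -97) - 10767)*(42498 - 45837) = ((-24*(-97) + 18*43 + 24*43²) - 10767)*(42498 - 45837) = ((2328 + 774 + 24*1849) - 10767)*(-3339) = ((2328 + 774 + 44376) - 10767)*(-3339) = (47478 - 10767)*(-3339) = 36711*(-3339) = -122578029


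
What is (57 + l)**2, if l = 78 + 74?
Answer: 43681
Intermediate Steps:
l = 152
(57 + l)**2 = (57 + 152)**2 = 209**2 = 43681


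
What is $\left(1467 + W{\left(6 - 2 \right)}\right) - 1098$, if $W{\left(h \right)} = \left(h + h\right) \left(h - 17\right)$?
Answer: $265$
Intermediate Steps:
$W{\left(h \right)} = 2 h \left(-17 + h\right)$
$\left(1467 + W{\left(6 - 2 \right)}\right) - 1098 = \left(1467 + 2 \left(6 - 2\right) \left(-17 + \left(6 - 2\right)\right)\right) - 1098 = \left(1467 + 2 \cdot 4 \left(-17 + 4\right)\right) - 1098 = \left(1467 + 2 \cdot 4 \left(-13\right)\right) - 1098 = \left(1467 - 104\right) - 1098 = 1363 - 1098 = 265$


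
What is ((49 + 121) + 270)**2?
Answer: 193600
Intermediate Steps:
((49 + 121) + 270)**2 = (170 + 270)**2 = 440**2 = 193600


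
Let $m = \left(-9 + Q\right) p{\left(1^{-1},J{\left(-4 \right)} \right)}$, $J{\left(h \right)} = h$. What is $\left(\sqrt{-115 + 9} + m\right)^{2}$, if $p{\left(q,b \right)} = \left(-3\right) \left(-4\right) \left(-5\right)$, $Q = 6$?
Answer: $\left(180 + i \sqrt{106}\right)^{2} \approx 32294.0 + 3706.4 i$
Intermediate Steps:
$p{\left(q,b \right)} = -60$ ($p{\left(q,b \right)} = 12 \left(-5\right) = -60$)
$m = 180$ ($m = \left(-9 + 6\right) \left(-60\right) = \left(-3\right) \left(-60\right) = 180$)
$\left(\sqrt{-115 + 9} + m\right)^{2} = \left(\sqrt{-115 + 9} + 180\right)^{2} = \left(\sqrt{-106} + 180\right)^{2} = \left(i \sqrt{106} + 180\right)^{2} = \left(180 + i \sqrt{106}\right)^{2}$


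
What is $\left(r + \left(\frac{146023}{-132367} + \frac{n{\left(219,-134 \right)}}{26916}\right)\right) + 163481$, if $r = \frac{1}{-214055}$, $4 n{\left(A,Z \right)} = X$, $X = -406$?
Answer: $\frac{249350338998350423141}{1525266100534920} \approx 1.6348 \cdot 10^{5}$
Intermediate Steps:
$n{\left(A,Z \right)} = - \frac{203}{2}$ ($n{\left(A,Z \right)} = \frac{1}{4} \left(-406\right) = - \frac{203}{2}$)
$r = - \frac{1}{214055} \approx -4.6717 \cdot 10^{-6}$
$\left(r + \left(\frac{146023}{-132367} + \frac{n{\left(219,-134 \right)}}{26916}\right)\right) + 163481 = \left(- \frac{1}{214055} + \left(\frac{146023}{-132367} - \frac{203}{2 \cdot 26916}\right)\right) + 163481 = \left(- \frac{1}{214055} + \left(146023 \left(- \frac{1}{132367}\right) - \frac{203}{53832}\right)\right) + 163481 = \left(- \frac{1}{214055} - \frac{7887580637}{7125580344}\right) + 163481 = - \frac{1688383198833379}{1525266100534920} + 163481 = \frac{249350338998350423141}{1525266100534920}$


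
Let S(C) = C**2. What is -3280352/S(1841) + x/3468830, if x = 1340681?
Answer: -6835038787799/11756839611230 ≈ -0.58137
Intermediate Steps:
-3280352/S(1841) + x/3468830 = -3280352/(1841**2) + 1340681/3468830 = -3280352/3389281 + 1340681*(1/3468830) = -3280352*1/3389281 + 1340681/3468830 = -3280352/3389281 + 1340681/3468830 = -6835038787799/11756839611230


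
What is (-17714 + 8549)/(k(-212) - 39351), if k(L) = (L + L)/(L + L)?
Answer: 1833/7870 ≈ 0.23291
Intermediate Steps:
k(L) = 1 (k(L) = (2*L)/((2*L)) = (2*L)*(1/(2*L)) = 1)
(-17714 + 8549)/(k(-212) - 39351) = (-17714 + 8549)/(1 - 39351) = -9165/(-39350) = -9165*(-1/39350) = 1833/7870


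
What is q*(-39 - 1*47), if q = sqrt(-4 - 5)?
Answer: -258*I ≈ -258.0*I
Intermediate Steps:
q = 3*I (q = sqrt(-9) = 3*I ≈ 3.0*I)
q*(-39 - 1*47) = (3*I)*(-39 - 1*47) = (3*I)*(-39 - 47) = (3*I)*(-86) = -258*I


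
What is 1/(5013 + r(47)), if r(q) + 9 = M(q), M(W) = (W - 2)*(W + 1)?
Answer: 1/7164 ≈ 0.00013959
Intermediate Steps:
M(W) = (1 + W)*(-2 + W) (M(W) = (-2 + W)*(1 + W) = (1 + W)*(-2 + W))
r(q) = -11 + q² - q (r(q) = -9 + (-2 + q² - q) = -11 + q² - q)
1/(5013 + r(47)) = 1/(5013 + (-11 + 47² - 1*47)) = 1/(5013 + (-11 + 2209 - 47)) = 1/(5013 + 2151) = 1/7164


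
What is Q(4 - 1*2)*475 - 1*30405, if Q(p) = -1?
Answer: -30880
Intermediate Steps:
Q(4 - 1*2)*475 - 1*30405 = -1*475 - 1*30405 = -475 - 30405 = -30880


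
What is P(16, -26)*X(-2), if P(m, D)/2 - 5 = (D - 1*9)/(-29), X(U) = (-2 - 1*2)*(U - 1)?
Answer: 4320/29 ≈ 148.97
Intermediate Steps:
X(U) = 4 - 4*U (X(U) = (-2 - 2)*(-1 + U) = -4*(-1 + U) = 4 - 4*U)
P(m, D) = 308/29 - 2*D/29 (P(m, D) = 10 + 2*((D - 1*9)/(-29)) = 10 + 2*((D - 9)*(-1/29)) = 10 + 2*((-9 + D)*(-1/29)) = 10 + 2*(9/29 - D/29) = 10 + (18/29 - 2*D/29) = 308/29 - 2*D/29)
P(16, -26)*X(-2) = (308/29 - 2/29*(-26))*(4 - 4*(-2)) = (308/29 + 52/29)*(4 + 8) = (360/29)*12 = 4320/29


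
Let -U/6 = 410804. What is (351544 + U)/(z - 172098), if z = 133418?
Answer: 52832/967 ≈ 54.635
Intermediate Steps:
U = -2464824 (U = -6*410804 = -2464824)
(351544 + U)/(z - 172098) = (351544 - 2464824)/(133418 - 172098) = -2113280/(-38680) = -2113280*(-1/38680) = 52832/967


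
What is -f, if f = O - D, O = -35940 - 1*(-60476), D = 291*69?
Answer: -4457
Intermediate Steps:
D = 20079
O = 24536 (O = -35940 + 60476 = 24536)
f = 4457 (f = 24536 - 1*20079 = 24536 - 20079 = 4457)
-f = -1*4457 = -4457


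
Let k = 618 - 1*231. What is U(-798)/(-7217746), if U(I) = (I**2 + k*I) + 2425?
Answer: -330403/7217746 ≈ -0.045776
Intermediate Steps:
k = 387 (k = 618 - 231 = 387)
U(I) = 2425 + I**2 + 387*I (U(I) = (I**2 + 387*I) + 2425 = 2425 + I**2 + 387*I)
U(-798)/(-7217746) = (2425 + (-798)**2 + 387*(-798))/(-7217746) = (2425 + 636804 - 308826)*(-1/7217746) = 330403*(-1/7217746) = -330403/7217746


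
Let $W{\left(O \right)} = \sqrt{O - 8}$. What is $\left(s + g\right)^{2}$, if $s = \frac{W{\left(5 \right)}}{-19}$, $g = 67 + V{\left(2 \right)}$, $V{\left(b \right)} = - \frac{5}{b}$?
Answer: $\frac{6007389}{1444} - \frac{129 i \sqrt{3}}{19} \approx 4160.2 - 11.76 i$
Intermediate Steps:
$W{\left(O \right)} = \sqrt{-8 + O}$ ($W{\left(O \right)} = \sqrt{O - 8} = \sqrt{-8 + O}$)
$g = \frac{129}{2}$ ($g = 67 - \frac{5}{2} = \frac{129}{2} \approx 64.5$)
$s = - \frac{i \sqrt{3}}{19}$ ($s = \frac{\sqrt{-8 + 5}}{-19} = \sqrt{-3} \left(- \frac{1}{19}\right) = i \sqrt{3} \left(- \frac{1}{19}\right) = - \frac{i \sqrt{3}}{19} \approx - 0.091161 i$)
$\left(s + g\right)^{2} = \left(- \frac{i \sqrt{3}}{19} + \frac{129}{2}\right)^{2} = \left(\frac{129}{2} - \frac{i \sqrt{3}}{19}\right)^{2}$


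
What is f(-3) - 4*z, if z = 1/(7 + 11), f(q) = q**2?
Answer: 79/9 ≈ 8.7778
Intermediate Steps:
z = 1/18 ≈ 0.055556
f(-3) - 4*z = (-3)**2 - 4*1/18 = 9 - 2/9 = 79/9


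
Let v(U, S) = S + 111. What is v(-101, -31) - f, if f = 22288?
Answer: -22208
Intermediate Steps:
v(U, S) = 111 + S
v(-101, -31) - f = (111 - 31) - 1*22288 = 80 - 22288 = -22208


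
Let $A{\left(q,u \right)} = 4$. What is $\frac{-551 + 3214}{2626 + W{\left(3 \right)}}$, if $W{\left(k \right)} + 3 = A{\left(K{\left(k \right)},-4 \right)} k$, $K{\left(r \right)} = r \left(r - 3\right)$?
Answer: $\frac{2663}{2635} \approx 1.0106$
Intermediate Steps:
$K{\left(r \right)} = r \left(-3 + r\right)$
$W{\left(k \right)} = -3 + 4 k$
$\frac{-551 + 3214}{2626 + W{\left(3 \right)}} = \frac{-551 + 3214}{2626 + \left(-3 + 4 \cdot 3\right)} = \frac{2663}{2626 + \left(-3 + 12\right)} = \frac{2663}{2626 + 9} = \frac{2663}{2635}$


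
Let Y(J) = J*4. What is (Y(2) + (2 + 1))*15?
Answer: 165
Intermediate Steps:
Y(J) = 4*J
(Y(2) + (2 + 1))*15 = (4*2 + (2 + 1))*15 = (8 + 3)*15 = 11*15 = 165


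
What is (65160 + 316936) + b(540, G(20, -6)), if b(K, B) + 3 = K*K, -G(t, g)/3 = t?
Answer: 673693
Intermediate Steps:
G(t, g) = -3*t
b(K, B) = -3 + K² (b(K, B) = -3 + K*K = -3 + K²)
(65160 + 316936) + b(540, G(20, -6)) = (65160 + 316936) + (-3 + 540²) = 382096 + (-3 + 291600) = 382096 + 291597 = 673693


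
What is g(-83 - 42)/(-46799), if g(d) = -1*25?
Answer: 25/46799 ≈ 0.00053420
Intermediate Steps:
g(d) = -25
g(-83 - 42)/(-46799) = -25/(-46799) = -25*(-1/46799) = 25/46799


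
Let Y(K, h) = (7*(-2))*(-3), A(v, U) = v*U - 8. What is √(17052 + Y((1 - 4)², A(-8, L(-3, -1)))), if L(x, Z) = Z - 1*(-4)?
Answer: √17094 ≈ 130.74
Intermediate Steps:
L(x, Z) = 4 + Z (L(x, Z) = Z + 4 = 4 + Z)
A(v, U) = -8 + U*v (A(v, U) = U*v - 8 = -8 + U*v)
Y(K, h) = 42 (Y(K, h) = -14*(-3) = 42)
√(17052 + Y((1 - 4)², A(-8, L(-3, -1)))) = √(17052 + 42) = √17094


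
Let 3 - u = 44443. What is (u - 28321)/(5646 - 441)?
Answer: -72761/5205 ≈ -13.979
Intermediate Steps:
u = -44440 (u = 3 - 1*44443 = 3 - 44443 = -44440)
(u - 28321)/(5646 - 441) = (-44440 - 28321)/(5646 - 441) = -72761/5205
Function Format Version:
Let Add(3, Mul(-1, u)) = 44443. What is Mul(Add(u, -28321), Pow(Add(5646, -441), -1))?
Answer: Rational(-72761, 5205) ≈ -13.979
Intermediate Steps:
u = -44440 (u = Add(3, Mul(-1, 44443)) = Add(3, -44443) = -44440)
Mul(Add(u, -28321), Pow(Add(5646, -441), -1)) = Mul(Add(-44440, -28321), Pow(Add(5646, -441), -1)) = Mul(-72761, Pow(5205, -1)) = Mul(-72761, Rational(1, 5205)) = Rational(-72761, 5205)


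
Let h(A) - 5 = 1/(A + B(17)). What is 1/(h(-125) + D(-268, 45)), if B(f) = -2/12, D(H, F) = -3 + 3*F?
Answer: 751/102881 ≈ 0.0072997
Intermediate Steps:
B(f) = -1/6 (B(f) = -2*1/12 = -1/6)
h(A) = 5 + 1/(-1/6 + A) (h(A) = 5 + 1/(A - 1/6) = 5 + 1/(-1/6 + A))
1/(h(-125) + D(-268, 45)) = 1/((1 + 30*(-125))/(-1 + 6*(-125)) + (-3 + 3*45)) = 1/((1 - 3750)/(-1 - 750) + (-3 + 135)) = 1/(-3749/(-751) + 132) = 1/(-1/751*(-3749) + 132) = 1/(3749/751 + 132) = 1/(102881/751) = 751/102881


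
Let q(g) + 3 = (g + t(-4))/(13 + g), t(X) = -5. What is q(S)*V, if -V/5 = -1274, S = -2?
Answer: -254800/11 ≈ -23164.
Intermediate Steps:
V = 6370 (V = -5*(-1274) = 6370)
q(g) = -3 + (-5 + g)/(13 + g) (q(g) = -3 + (g - 5)/(13 + g) = -3 + (-5 + g)/(13 + g))
q(S)*V = (2*(-22 - 1*(-2))/(13 - 2))*6370 = (2*(-22 + 2)/11)*6370 = (2*(1/11)*(-20))*6370 = -40/11*6370 = -254800/11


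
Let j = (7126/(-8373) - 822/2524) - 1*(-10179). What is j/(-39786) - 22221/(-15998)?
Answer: 200561990194943/176991667227756 ≈ 1.1332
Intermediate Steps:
j = 107546269639/10566726 (j = (7126*(-1/8373) - 822*1/2524) + 10179 = (-7126/8373 - 411/1262) + 10179 = -12434315/10566726 + 10179 = 107546269639/10566726 ≈ 10178.)
j/(-39786) - 22221/(-15998) = (107546269639/10566726)/(-39786) - 22221/(-15998) = (107546269639/10566726)*(-1/39786) - 22221*(-1/15998) = -5660329981/22126724244 + 22221/15998 = 200561990194943/176991667227756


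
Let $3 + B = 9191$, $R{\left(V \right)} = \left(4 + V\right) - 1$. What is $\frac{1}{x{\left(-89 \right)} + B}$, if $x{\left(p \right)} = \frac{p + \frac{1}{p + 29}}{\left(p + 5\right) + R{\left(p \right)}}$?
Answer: $\frac{10200}{93722941} \approx 0.00010883$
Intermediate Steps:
$R{\left(V \right)} = 3 + V$
$B = 9188$ ($B = -3 + 9191 = 9188$)
$x{\left(p \right)} = \frac{p + \frac{1}{29 + p}}{8 + 2 p}$ ($x{\left(p \right)} = \frac{p + \frac{1}{p + 29}}{\left(p + 5\right) + \left(3 + p\right)} = \frac{p + \frac{1}{29 + p}}{\left(5 + p\right) + \left(3 + p\right)} = \frac{p + \frac{1}{29 + p}}{8 + 2 p}$)
$\frac{1}{x{\left(-89 \right)} + B} = \frac{1}{\frac{1 + \left(-89\right)^{2} + 29 \left(-89\right)}{2 \left(116 + \left(-89\right)^{2} + 33 \left(-89\right)\right)} + 9188} = \frac{1}{\frac{1 + 7921 - 2581}{2 \left(116 + 7921 - 2937\right)} + 9188} = \frac{1}{\frac{1}{2} \cdot \frac{1}{5100} \cdot 5341 + 9188} = \frac{1}{\frac{5341}{10200} + 9188} = \frac{1}{\frac{93722941}{10200}} = \frac{10200}{93722941}$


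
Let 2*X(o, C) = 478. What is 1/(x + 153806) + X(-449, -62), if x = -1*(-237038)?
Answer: 93411717/390844 ≈ 239.00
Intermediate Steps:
X(o, C) = 239 (X(o, C) = (1/2)*478 = 239)
x = 237038
1/(x + 153806) + X(-449, -62) = 1/(237038 + 153806) + 239 = 1/390844 + 239 = 93411717/390844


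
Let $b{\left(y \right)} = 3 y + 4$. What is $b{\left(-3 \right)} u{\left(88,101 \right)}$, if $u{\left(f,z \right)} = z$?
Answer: $-505$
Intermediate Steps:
$b{\left(y \right)} = 4 + 3 y$
$b{\left(-3 \right)} u{\left(88,101 \right)} = \left(4 + 3 \left(-3\right)\right) 101 = \left(4 - 9\right) 101 = \left(-5\right) 101 = -505$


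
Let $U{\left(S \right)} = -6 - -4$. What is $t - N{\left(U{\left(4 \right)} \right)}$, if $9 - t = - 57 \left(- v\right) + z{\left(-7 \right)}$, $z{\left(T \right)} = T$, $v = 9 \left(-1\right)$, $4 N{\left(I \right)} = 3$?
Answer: $\frac{2113}{4} \approx 528.25$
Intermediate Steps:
$U{\left(S \right)} = -2$ ($U{\left(S \right)} = -6 + 4 = -2$)
$N{\left(I \right)} = \frac{3}{4}$ ($N{\left(I \right)} = \frac{1}{4} \cdot 3 = \frac{3}{4}$)
$v = -9$
$t = 529$ ($t = 9 - \left(- 57 \left(\left(-1\right) \left(-9\right)\right) - 7\right) = 9 - \left(\left(-57\right) 9 - 7\right) = 9 - \left(-513 - 7\right) = 9 - -520 = 9 + 520 = 529$)
$t - N{\left(U{\left(4 \right)} \right)} = 529 - \frac{3}{4} = \frac{2113}{4}$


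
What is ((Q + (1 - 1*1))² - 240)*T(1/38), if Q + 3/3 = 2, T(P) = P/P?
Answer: -239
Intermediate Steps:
T(P) = 1
Q = 1 (Q = -1 + 2 = 1)
((Q + (1 - 1*1))² - 240)*T(1/38) = ((1 + (1 - 1*1))² - 240)*1 = ((1 + (1 - 1))² - 240)*1 = ((1 + 0)² - 240)*1 = (1² - 240)*1 = (1 - 240)*1 = -239*1 = -239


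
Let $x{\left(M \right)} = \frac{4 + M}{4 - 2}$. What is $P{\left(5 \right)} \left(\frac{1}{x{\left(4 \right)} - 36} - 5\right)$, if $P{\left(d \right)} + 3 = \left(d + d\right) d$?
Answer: $- \frac{7567}{32} \approx -236.47$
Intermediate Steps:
$P{\left(d \right)} = -3 + 2 d^{2}$ ($P{\left(d \right)} = -3 + \left(d + d\right) d = -3 + 2 d d = -3 + 2 d^{2}$)
$x{\left(M \right)} = 2 + \frac{M}{2}$ ($x{\left(M \right)} = \frac{4 + M}{2} = \left(4 + M\right) \frac{1}{2} = 2 + \frac{M}{2}$)
$P{\left(5 \right)} \left(\frac{1}{x{\left(4 \right)} - 36} - 5\right) = \left(-3 + 2 \cdot 5^{2}\right) \left(\frac{1}{\left(2 + \frac{1}{2} \cdot 4\right) - 36} - 5\right) = \left(-3 + 2 \cdot 25\right) \left(\frac{1}{\left(2 + 2\right) - 36} - 5\right) = \left(-3 + 50\right) \left(\frac{1}{4 - 36} - 5\right) = 47 \left(\frac{1}{-32} - 5\right) = 47 \left(- \frac{1}{32} - 5\right) = 47 \left(- \frac{161}{32}\right) = - \frac{7567}{32}$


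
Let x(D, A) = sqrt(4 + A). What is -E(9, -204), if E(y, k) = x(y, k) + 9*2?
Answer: -18 - 10*I*sqrt(2) ≈ -18.0 - 14.142*I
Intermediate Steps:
E(y, k) = 18 + sqrt(4 + k) (E(y, k) = sqrt(4 + k) + 9*2 = sqrt(4 + k) + 18 = 18 + sqrt(4 + k))
-E(9, -204) = -(18 + sqrt(4 - 204)) = -(18 + sqrt(-200)) = -(18 + 10*I*sqrt(2)) = -18 - 10*I*sqrt(2)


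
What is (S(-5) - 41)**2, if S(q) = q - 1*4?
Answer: 2500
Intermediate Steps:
S(q) = -4 + q (S(q) = q - 4 = -4 + q)
(S(-5) - 41)**2 = ((-4 - 5) - 41)**2 = (-9 - 41)**2 = (-50)**2 = 2500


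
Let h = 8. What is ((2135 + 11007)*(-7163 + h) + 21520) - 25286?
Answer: -94034776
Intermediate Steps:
((2135 + 11007)*(-7163 + h) + 21520) - 25286 = ((2135 + 11007)*(-7163 + 8) + 21520) - 25286 = (13142*(-7155) + 21520) - 25286 = (-94031010 + 21520) - 25286 = -94009490 - 25286 = -94034776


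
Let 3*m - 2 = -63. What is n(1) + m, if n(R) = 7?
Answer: -40/3 ≈ -13.333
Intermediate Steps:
m = -61/3 (m = ⅔ + (⅓)*(-63) = ⅔ - 21 = -61/3 ≈ -20.333)
n(1) + m = 7 - 61/3 = -40/3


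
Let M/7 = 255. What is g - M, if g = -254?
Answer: -2039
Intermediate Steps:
M = 1785 (M = 7*255 = 1785)
g - M = -254 - 1*1785 = -254 - 1785 = -2039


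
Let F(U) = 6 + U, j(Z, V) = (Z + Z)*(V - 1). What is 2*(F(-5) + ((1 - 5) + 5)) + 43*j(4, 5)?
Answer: 1380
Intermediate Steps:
j(Z, V) = 2*Z*(-1 + V) (j(Z, V) = (2*Z)*(-1 + V) = 2*Z*(-1 + V))
2*(F(-5) + ((1 - 5) + 5)) + 43*j(4, 5) = 2*((6 - 5) + ((1 - 5) + 5)) + 43*(2*4*(-1 + 5)) = 2*(1 + (-4 + 5)) + 43*(2*4*4) = 2*(1 + 1) + 43*32 = 2*2 + 1376 = 4 + 1376 = 1380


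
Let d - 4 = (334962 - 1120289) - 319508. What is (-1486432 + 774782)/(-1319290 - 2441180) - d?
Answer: 415468454222/376047 ≈ 1.1048e+6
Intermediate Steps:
d = -1104831 (d = 4 + ((334962 - 1120289) - 319508) = 4 + (-785327 - 319508) = 4 - 1104835 = -1104831)
(-1486432 + 774782)/(-1319290 - 2441180) - d = (-1486432 + 774782)/(-1319290 - 2441180) - 1*(-1104831) = -711650/(-3760470) + 1104831 = -711650*(-1/3760470) + 1104831 = 71165/376047 + 1104831 = 415468454222/376047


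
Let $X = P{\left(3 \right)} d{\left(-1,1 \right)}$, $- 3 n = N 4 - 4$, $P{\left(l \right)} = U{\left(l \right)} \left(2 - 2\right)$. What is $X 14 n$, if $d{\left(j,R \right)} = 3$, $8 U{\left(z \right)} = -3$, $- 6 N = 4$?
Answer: $0$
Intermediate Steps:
$N = - \frac{2}{3}$ ($N = \left(- \frac{1}{6}\right) 4 = - \frac{2}{3} \approx -0.66667$)
$U{\left(z \right)} = - \frac{3}{8}$ ($U{\left(z \right)} = \frac{1}{8} \left(-3\right) = - \frac{3}{8}$)
$P{\left(l \right)} = 0$ ($P{\left(l \right)} = - \frac{3 \left(2 - 2\right)}{8} = \left(- \frac{3}{8}\right) 0 = 0$)
$n = \frac{20}{9}$ ($n = - \frac{\left(- \frac{2}{3}\right) 4 - 4}{3} = - \frac{- \frac{8}{3} - 4}{3} = \left(- \frac{1}{3}\right) \left(- \frac{20}{3}\right) = \frac{20}{9} \approx 2.2222$)
$X = 0$ ($X = 0 \cdot 3 = 0$)
$X 14 n = 0 \cdot 14 \cdot \frac{20}{9} = 0 \cdot \frac{20}{9} = 0$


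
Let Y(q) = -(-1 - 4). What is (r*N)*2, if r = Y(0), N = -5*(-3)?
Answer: 150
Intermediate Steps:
N = 15
Y(q) = 5 (Y(q) = -1*(-5) = 5)
r = 5
(r*N)*2 = (5*15)*2 = 75*2 = 150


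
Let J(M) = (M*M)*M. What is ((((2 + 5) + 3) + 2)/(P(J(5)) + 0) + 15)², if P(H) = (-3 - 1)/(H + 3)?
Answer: 136161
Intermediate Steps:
J(M) = M³ (J(M) = M²*M = M³)
P(H) = -4/(3 + H)
((((2 + 5) + 3) + 2)/(P(J(5)) + 0) + 15)² = ((((2 + 5) + 3) + 2)/(-4/(3 + 5³) + 0) + 15)² = (((7 + 3) + 2)/(-4/(3 + 125) + 0) + 15)² = ((10 + 2)/(-4/128 + 0) + 15)² = (12/(-4*1/128 + 0) + 15)² = (12/(-1/32 + 0) + 15)² = (12/(-1/32) + 15)² = (12*(-32) + 15)² = (-384 + 15)² = (-369)² = 136161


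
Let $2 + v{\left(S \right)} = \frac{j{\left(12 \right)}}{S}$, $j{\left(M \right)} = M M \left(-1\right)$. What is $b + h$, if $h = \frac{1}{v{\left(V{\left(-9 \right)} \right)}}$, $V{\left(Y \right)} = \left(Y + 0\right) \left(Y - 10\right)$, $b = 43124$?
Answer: $\frac{2328677}{54} \approx 43124.0$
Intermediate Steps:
$j{\left(M \right)} = - M^{2}$ ($j{\left(M \right)} = M^{2} \left(-1\right) = - M^{2}$)
$V{\left(Y \right)} = Y \left(-10 + Y\right)$
$v{\left(S \right)} = -2 - \frac{144}{S}$ ($v{\left(S \right)} = -2 + \frac{\left(-1\right) 12^{2}}{S} = -2 + \frac{\left(-1\right) 144}{S} = -2 - \frac{144}{S}$)
$h = - \frac{19}{54}$ ($h = \frac{1}{-2 - \frac{144}{\left(-9\right) \left(-10 - 9\right)}} = \frac{1}{-2 - \frac{144}{\left(-9\right) \left(-19\right)}} = \frac{1}{-2 - \frac{144}{171}} = \frac{1}{-2 - \frac{16}{19}} = \frac{1}{- \frac{54}{19}} = - \frac{19}{54} \approx -0.35185$)
$b + h = 43124 - \frac{19}{54} = \frac{2328677}{54}$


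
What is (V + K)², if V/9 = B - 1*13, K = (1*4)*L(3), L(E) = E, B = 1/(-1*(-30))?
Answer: 1096209/100 ≈ 10962.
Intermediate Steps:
B = 1/30 ≈ 0.033333
K = 12 (K = (1*4)*3 = 4*3 = 12)
V = -1167/10 (V = 9*(1/30 - 1*13) = 9*(1/30 - 13) = 9*(-389/30) = -1167/10 ≈ -116.70)
(V + K)² = (-1167/10 + 12)² = (-1047/10)² = 1096209/100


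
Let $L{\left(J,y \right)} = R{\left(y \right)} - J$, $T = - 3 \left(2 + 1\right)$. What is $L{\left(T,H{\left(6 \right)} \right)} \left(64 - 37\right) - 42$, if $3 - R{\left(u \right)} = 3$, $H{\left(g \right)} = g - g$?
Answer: $201$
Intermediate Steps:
$H{\left(g \right)} = 0$
$R{\left(u \right)} = 0$ ($R{\left(u \right)} = 3 - 3 = 0$)
$T = -9$ ($T = \left(-3\right) 3 = -9$)
$L{\left(J,y \right)} = - J$ ($L{\left(J,y \right)} = 0 - J = - J$)
$L{\left(T,H{\left(6 \right)} \right)} \left(64 - 37\right) - 42 = \left(-1\right) \left(-9\right) \left(64 - 37\right) - 42 = 9 \cdot 27 - 42 = 243 - 42 = 201$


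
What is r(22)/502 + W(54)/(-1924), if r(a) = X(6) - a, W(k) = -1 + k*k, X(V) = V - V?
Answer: -752829/482924 ≈ -1.5589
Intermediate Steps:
X(V) = 0
W(k) = -1 + k²
r(a) = -a (r(a) = 0 - a = -a)
r(22)/502 + W(54)/(-1924) = -1*22/502 + (-1 + 54²)/(-1924) = -22*1/502 + (-1 + 2916)*(-1/1924) = -11/251 + 2915*(-1/1924) = -11/251 - 2915/1924 = -752829/482924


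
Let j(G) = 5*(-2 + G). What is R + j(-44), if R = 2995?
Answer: 2765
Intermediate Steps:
j(G) = -10 + 5*G
R + j(-44) = 2995 + (-10 + 5*(-44)) = 2995 + (-10 - 220) = 2995 - 230 = 2765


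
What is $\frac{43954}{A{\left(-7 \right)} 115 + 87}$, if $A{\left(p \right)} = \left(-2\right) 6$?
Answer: $- \frac{43954}{1293} \approx -33.994$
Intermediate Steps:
$A{\left(p \right)} = -12$
$\frac{43954}{A{\left(-7 \right)} 115 + 87} = \frac{43954}{\left(-12\right) 115 + 87} = \frac{43954}{-1380 + 87} = \frac{43954}{-1293} = 43954 \left(- \frac{1}{1293}\right) = - \frac{43954}{1293}$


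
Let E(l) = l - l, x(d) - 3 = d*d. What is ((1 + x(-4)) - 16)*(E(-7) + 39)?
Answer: 156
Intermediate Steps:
x(d) = 3 + d² (x(d) = 3 + d*d = 3 + d²)
E(l) = 0
((1 + x(-4)) - 16)*(E(-7) + 39) = ((1 + (3 + (-4)²)) - 16)*(0 + 39) = ((1 + (3 + 16)) - 16)*39 = ((1 + 19) - 16)*39 = (20 - 16)*39 = 4*39 = 156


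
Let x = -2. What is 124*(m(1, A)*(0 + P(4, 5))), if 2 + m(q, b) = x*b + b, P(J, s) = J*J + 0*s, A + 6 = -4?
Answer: 15872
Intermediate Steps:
A = -10 (A = -6 - 4 = -10)
P(J, s) = J² (P(J, s) = J² + 0 = J²)
m(q, b) = -2 - b (m(q, b) = -2 + (-2*b + b) = -2 - b)
124*(m(1, A)*(0 + P(4, 5))) = 124*((-2 - 1*(-10))*(0 + 4²)) = 124*((-2 + 10)*(0 + 16)) = 124*(8*16) = 124*128 = 15872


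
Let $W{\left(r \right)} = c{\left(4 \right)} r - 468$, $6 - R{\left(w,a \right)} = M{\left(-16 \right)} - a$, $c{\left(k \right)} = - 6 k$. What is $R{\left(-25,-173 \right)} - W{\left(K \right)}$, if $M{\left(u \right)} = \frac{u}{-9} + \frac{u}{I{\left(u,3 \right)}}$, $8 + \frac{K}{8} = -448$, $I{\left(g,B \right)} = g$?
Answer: $- \frac{785284}{9} \approx -87254.0$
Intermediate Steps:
$K = -3648$ ($K = -64 + 8 \left(-448\right) = -64 - 3584 = -3648$)
$M{\left(u \right)} = 1 - \frac{u}{9}$ ($M{\left(u \right)} = \frac{u}{-9} + \frac{u}{u} = u \left(- \frac{1}{9}\right) + 1 = - \frac{u}{9} + 1 = 1 - \frac{u}{9}$)
$R{\left(w,a \right)} = \frac{29}{9} + a$ ($R{\left(w,a \right)} = 6 - \left(\left(1 - - \frac{16}{9}\right) - a\right) = 6 - \left(\left(1 + \frac{16}{9}\right) - a\right) = 6 - \left(\frac{25}{9} - a\right) = 6 + \left(- \frac{25}{9} + a\right) = \frac{29}{9} + a$)
$W{\left(r \right)} = -468 - 24 r$ ($W{\left(r \right)} = \left(-6\right) 4 r - 468 = - 24 r - 468 = -468 - 24 r$)
$R{\left(-25,-173 \right)} - W{\left(K \right)} = \left(\frac{29}{9} - 173\right) - \left(-468 - -87552\right) = - \frac{1528}{9} - \left(-468 + 87552\right) = - \frac{1528}{9} - 87084 = - \frac{785284}{9}$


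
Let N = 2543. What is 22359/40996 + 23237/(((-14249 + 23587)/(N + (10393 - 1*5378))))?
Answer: 3600070686679/191410324 ≈ 18808.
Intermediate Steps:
22359/40996 + 23237/(((-14249 + 23587)/(N + (10393 - 1*5378)))) = 22359/40996 + 23237/(((-14249 + 23587)/(2543 + (10393 - 1*5378)))) = 22359*(1/40996) + 23237/((9338/(2543 + (10393 - 5378)))) = 22359/40996 + 23237/((9338/(2543 + 5015))) = 22359/40996 + 23237/((9338/7558)) = 22359/40996 + 23237/((9338*(1/7558))) = 22359/40996 + 23237/(4669/3779) = 22359/40996 + 23237*(3779/4669) = 22359/40996 + 87812623/4669 = 3600070686679/191410324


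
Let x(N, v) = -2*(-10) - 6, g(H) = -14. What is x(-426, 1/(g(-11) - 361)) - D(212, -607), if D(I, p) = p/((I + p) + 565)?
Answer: 2987/170 ≈ 17.571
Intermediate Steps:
D(I, p) = p/(565 + I + p)
x(N, v) = 14 (x(N, v) = 20 - 6 = 14)
x(-426, 1/(g(-11) - 361)) - D(212, -607) = 14 - (-607)/(565 + 212 - 607) = 14 - (-607)/170 = 14 - 1*(-607/170) = 14 + 607/170 = 2987/170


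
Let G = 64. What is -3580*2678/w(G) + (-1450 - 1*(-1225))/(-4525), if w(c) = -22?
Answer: 867645319/1991 ≈ 4.3578e+5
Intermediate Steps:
-3580*2678/w(G) + (-1450 - 1*(-1225))/(-4525) = -3580/((-22/2678)) + (-1450 - 1*(-1225))/(-4525) = -3580/((-22*1/2678)) + (-1450 + 1225)*(-1/4525) = -3580/(-11/1339) - 225*(-1/4525) = -3580*(-1339/11) + 9/181 = 4793620/11 + 9/181 = 867645319/1991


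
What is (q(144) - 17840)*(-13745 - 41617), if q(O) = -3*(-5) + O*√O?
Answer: 891162114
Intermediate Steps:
q(O) = 15 + O^(3/2)
(q(144) - 17840)*(-13745 - 41617) = ((15 + 144^(3/2)) - 17840)*(-13745 - 41617) = ((15 + 1728) - 17840)*(-55362) = (1743 - 17840)*(-55362) = -16097*(-55362) = 891162114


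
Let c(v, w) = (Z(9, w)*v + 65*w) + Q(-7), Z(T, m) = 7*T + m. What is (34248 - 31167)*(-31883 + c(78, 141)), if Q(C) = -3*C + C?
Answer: -20926152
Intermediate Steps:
Z(T, m) = m + 7*T
Q(C) = -2*C
c(v, w) = 14 + 65*w + v*(63 + w) (c(v, w) = ((w + 7*9)*v + 65*w) - 2*(-7) = ((w + 63)*v + 65*w) + 14 = ((63 + w)*v + 65*w) + 14 = (v*(63 + w) + 65*w) + 14 = (65*w + v*(63 + w)) + 14 = 14 + 65*w + v*(63 + w))
(34248 - 31167)*(-31883 + c(78, 141)) = (34248 - 31167)*(-31883 + (14 + 65*141 + 78*(63 + 141))) = 3081*(-31883 + (14 + 9165 + 78*204)) = 3081*(-31883 + (14 + 9165 + 15912)) = 3081*(-31883 + 25091) = 3081*(-6792) = -20926152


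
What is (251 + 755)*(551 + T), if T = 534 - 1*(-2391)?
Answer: 3496856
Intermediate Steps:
T = 2925 (T = 534 + 2391 = 2925)
(251 + 755)*(551 + T) = (251 + 755)*(551 + 2925) = 1006*3476 = 3496856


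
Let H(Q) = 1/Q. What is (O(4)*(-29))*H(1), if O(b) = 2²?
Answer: -116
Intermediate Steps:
O(b) = 4
(O(4)*(-29))*H(1) = (4*(-29))/1 = -116*1 = -116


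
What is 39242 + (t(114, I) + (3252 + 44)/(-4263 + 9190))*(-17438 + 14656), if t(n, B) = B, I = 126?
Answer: -118684254/379 ≈ -3.1315e+5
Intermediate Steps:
39242 + (t(114, I) + (3252 + 44)/(-4263 + 9190))*(-17438 + 14656) = 39242 + (126 + (3252 + 44)/(-4263 + 9190))*(-17438 + 14656) = 39242 + (126 + 3296/4927)*(-2782) = 39242 + (624098/4927)*(-2782) = 39242 - 133556972/379 = -118684254/379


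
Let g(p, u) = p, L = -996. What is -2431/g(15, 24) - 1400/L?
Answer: -200023/1245 ≈ -160.66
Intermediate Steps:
-2431/g(15, 24) - 1400/L = -2431/15 - 1400/(-996) = -2431*1/15 - 1400*(-1/996) = -2431/15 + 350/249 = -200023/1245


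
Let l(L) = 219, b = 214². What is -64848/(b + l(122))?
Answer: -64848/46015 ≈ -1.4093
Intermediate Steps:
b = 45796
-64848/(b + l(122)) = -64848/(45796 + 219) = -64848/46015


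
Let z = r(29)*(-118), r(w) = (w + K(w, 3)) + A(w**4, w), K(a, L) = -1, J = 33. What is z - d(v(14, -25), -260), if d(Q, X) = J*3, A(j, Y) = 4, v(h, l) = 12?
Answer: -3875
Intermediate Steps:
r(w) = 3 + w (r(w) = (w - 1) + 4 = (-1 + w) + 4 = 3 + w)
d(Q, X) = 99 (d(Q, X) = 33*3 = 99)
z = -3776 (z = (3 + 29)*(-118) = 32*(-118) = -3776)
z - d(v(14, -25), -260) = -3776 - 1*99 = -3776 - 99 = -3875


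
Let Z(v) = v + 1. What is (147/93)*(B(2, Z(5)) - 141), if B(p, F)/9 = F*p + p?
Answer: -735/31 ≈ -23.710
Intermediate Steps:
Z(v) = 1 + v
B(p, F) = 9*p + 9*F*p (B(p, F) = 9*(F*p + p) = 9*(p + F*p) = 9*p + 9*F*p)
(147/93)*(B(2, Z(5)) - 141) = (147/93)*(9*2*(1 + (1 + 5)) - 141) = (147*(1/93))*(9*2*(1 + 6) - 141) = 49*(9*2*7 - 141)/31 = 49*(126 - 141)/31 = (49/31)*(-15) = -735/31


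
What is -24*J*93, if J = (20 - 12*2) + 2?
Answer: 4464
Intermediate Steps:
J = -2 (J = (20 - 24) + 2 = -4 + 2 = -2)
-24*J*93 = -24*(-2)*93 = 48*93 = 4464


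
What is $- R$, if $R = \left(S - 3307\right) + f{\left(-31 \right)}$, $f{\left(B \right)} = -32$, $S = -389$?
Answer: $3728$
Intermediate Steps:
$R = -3728$ ($R = \left(-389 - 3307\right) - 32 = -3696 - 32 = -3728$)
$- R = \left(-1\right) \left(-3728\right) = 3728$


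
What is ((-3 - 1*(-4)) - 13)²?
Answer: 144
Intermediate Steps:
((-3 - 1*(-4)) - 13)² = ((-3 + 4) - 13)² = (1 - 13)² = (-12)² = 144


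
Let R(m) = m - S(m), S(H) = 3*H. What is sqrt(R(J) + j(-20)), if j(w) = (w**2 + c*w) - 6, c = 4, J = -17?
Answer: 2*sqrt(87) ≈ 18.655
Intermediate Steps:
j(w) = -6 + w**2 + 4*w (j(w) = (w**2 + 4*w) - 6 = -6 + w**2 + 4*w)
R(m) = -2*m (R(m) = m - 3*m = -2*m)
sqrt(R(J) + j(-20)) = sqrt(-2*(-17) + (-6 + (-20)**2 + 4*(-20))) = sqrt(34 + (-6 + 400 - 80)) = sqrt(34 + 314) = sqrt(348) = 2*sqrt(87)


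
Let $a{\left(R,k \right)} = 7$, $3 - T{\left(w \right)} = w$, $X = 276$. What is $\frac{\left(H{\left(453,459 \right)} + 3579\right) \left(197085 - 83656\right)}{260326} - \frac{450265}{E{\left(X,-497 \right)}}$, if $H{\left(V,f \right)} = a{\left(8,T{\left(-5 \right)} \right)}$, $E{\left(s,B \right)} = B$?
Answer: $\frac{14516982464}{5881001} \approx 2468.5$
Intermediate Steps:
$T{\left(w \right)} = 3 - w$
$H{\left(V,f \right)} = 7$
$\frac{\left(H{\left(453,459 \right)} + 3579\right) \left(197085 - 83656\right)}{260326} - \frac{450265}{E{\left(X,-497 \right)}} = \frac{\left(7 + 3579\right) \left(197085 - 83656\right)}{260326} - \frac{450265}{-497} = 3586 \cdot 113429 \cdot \frac{1}{260326} - - \frac{450265}{497} = 406756394 \cdot \frac{1}{260326} + \frac{450265}{497} = \frac{18488927}{11833} + \frac{450265}{497} = \frac{14516982464}{5881001}$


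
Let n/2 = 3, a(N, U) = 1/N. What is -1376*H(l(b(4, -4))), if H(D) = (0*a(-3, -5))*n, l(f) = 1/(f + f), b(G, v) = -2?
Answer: 0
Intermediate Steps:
l(f) = 1/(2*f)
n = 6 (n = 2*3 = 6)
H(D) = 0 (H(D) = (0/(-3))*6 = (0*(-⅓))*6 = 0*6 = 0)
-1376*H(l(b(4, -4))) = -1376*0 = 0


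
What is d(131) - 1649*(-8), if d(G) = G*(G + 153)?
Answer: 50396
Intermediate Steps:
d(G) = G*(153 + G)
d(131) - 1649*(-8) = 131*(153 + 131) - 1649*(-8) = 131*284 - 1*(-13192) = 37204 + 13192 = 50396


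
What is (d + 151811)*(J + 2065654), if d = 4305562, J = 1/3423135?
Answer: 10506046741248820181/1141045 ≈ 9.2074e+12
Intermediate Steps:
J = 1/3423135 ≈ 2.9213e-7
(d + 151811)*(J + 2065654) = (4305562 + 151811)*(1/3423135 + 2065654) = 4457373*(7071012505291/3423135) = 10506046741248820181/1141045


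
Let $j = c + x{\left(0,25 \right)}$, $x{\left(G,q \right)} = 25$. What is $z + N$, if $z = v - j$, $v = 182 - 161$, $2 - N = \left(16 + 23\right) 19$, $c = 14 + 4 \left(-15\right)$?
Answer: $-697$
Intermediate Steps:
$c = -46$ ($c = 14 - 60 = -46$)
$N = -739$ ($N = 2 - \left(16 + 23\right) 19 = 2 - 39 \cdot 19 = 2 - 741 = -739$)
$j = -21$ ($j = -46 + 25 = -21$)
$v = 21$
$z = 42$ ($z = 21 - -21 = 21 + 21 = 42$)
$z + N = 42 - 739 = -697$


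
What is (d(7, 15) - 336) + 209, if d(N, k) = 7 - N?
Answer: -127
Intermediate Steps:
(d(7, 15) - 336) + 209 = ((7 - 1*7) - 336) + 209 = ((7 - 7) - 336) + 209 = (0 - 336) + 209 = -336 + 209 = -127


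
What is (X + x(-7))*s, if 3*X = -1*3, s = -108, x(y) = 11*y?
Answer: 8424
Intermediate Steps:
X = -1 (X = (-1*3)/3 = (⅓)*(-3) = -1)
(X + x(-7))*s = (-1 + 11*(-7))*(-108) = (-1 - 77)*(-108) = -78*(-108) = 8424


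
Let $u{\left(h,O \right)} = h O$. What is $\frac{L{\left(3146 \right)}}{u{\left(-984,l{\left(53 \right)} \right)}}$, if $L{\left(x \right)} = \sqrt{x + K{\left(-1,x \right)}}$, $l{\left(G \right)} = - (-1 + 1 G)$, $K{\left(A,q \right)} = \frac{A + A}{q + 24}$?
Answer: $\frac{\sqrt{7903458265}}{81101280} \approx 0.0010962$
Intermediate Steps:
$K{\left(A,q \right)} = \frac{2 A}{24 + q}$
$l{\left(G \right)} = 1 - G$ ($l{\left(G \right)} = - (-1 + G) = 1 - G$)
$L{\left(x \right)} = \sqrt{x - \frac{2}{24 + x}}$ ($L{\left(x \right)} = \sqrt{x + 2 \left(-1\right) \frac{1}{24 + x}} = \sqrt{x - \frac{2}{24 + x}}$)
$u{\left(h,O \right)} = O h$
$\frac{L{\left(3146 \right)}}{u{\left(-984,l{\left(53 \right)} \right)}} = \frac{\sqrt{\frac{-2 + 3146 \left(24 + 3146\right)}{24 + 3146}}}{\left(1 - 53\right) \left(-984\right)} = \frac{\sqrt{\frac{-2 + 3146 \cdot 3170}{3170}}}{\left(1 - 53\right) \left(-984\right)} = \frac{\sqrt{\frac{-2 + 9972820}{3170}}}{\left(-52\right) \left(-984\right)} = \frac{\sqrt{\frac{1}{3170} \cdot 9972818}}{51168} = \sqrt{\frac{4986409}{1585}} \cdot \frac{1}{51168} = \frac{\sqrt{7903458265}}{1585} \cdot \frac{1}{51168} = \frac{\sqrt{7903458265}}{81101280}$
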